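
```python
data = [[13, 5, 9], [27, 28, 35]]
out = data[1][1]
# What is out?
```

Trace:
`data = [[13, 5, 9], [27, 28, 35]]` → data = [[13, 5, 9], [27, 28, 35]]
`out = data[1][1]` → out = 28
So out = 28

Answer: 28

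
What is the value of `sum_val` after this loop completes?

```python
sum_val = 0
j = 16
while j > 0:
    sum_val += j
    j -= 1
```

Sum 16 down to 1
`sum_val` takes the values: 0 → 16 → 31 → 45 → 58 → 70 → 81 → 91 → 100 → 108 → 115 → 121 → 126 → 130 → 133 → 135 → 136

Answer: 136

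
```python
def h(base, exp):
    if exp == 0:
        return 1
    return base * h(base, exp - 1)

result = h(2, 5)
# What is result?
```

h(2, 5) = 2 * 2 * 2 * 2 * 2 = 32

Answer: 32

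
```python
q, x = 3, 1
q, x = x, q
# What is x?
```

Trace:
`q, x = 3, 1` → q = 3; x = 1
`q, x = x, q` → q = 1; x = 3
So x = 3

Answer: 3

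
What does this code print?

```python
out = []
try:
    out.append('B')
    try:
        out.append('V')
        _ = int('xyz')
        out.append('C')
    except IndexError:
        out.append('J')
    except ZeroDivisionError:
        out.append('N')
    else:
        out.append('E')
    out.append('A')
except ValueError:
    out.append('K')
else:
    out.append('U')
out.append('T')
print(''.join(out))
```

Execution trace: 'B' (try body) → 'V' (inner try body) → 'K' (except ValueError) → 'T' (after the try/except). Output: BVKT

Answer: BVKT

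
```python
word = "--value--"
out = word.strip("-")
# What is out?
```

Trace:
`word = "--value--"` → word = '--value--'
`out = word.strip("-")` → out = 'value'
So out = 'value'

Answer: 'value'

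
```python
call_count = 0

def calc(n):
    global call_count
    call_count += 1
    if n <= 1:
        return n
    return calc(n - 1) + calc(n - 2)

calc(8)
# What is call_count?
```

Calls(n) = 1 + Calls(n-1) + Calls(n-2); Calls(0)=Calls(1)=1. For n=8 this gives 67.

Answer: 67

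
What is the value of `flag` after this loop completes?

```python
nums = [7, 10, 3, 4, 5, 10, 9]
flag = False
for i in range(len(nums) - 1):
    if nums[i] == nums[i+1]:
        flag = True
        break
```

Check consecutive duplicates in [7, 10, 3, 4, 5, 10, 9]
`flag` takes the values: False

Answer: False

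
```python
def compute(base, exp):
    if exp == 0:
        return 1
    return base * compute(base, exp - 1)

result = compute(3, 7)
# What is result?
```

compute(3, 7) = 3 * 3 * 3 * 3 * 3 * 3 * 3 = 2187

Answer: 2187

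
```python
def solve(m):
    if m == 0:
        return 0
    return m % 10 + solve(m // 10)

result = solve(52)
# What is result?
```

Sum of digits of 52: 2 + 5 = 7

Answer: 7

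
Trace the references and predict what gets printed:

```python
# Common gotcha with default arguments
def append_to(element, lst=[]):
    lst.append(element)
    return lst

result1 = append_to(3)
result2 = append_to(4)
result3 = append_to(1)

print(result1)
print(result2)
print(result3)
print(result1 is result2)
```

Key concept: mutable default argument gotcha.
Step by step:
`result1 = append_to(3)` → result1 = [3]
`result2 = append_to(4)` → result1 = [3, 4] (same object as result2); result2 = [3, 4] (same object as result1)
`result3 = append_to(1)` → result1 = [3, 4, 1] (same object as result2, result3); result2 = [3, 4, 1] (same object as result1, result3); result3 = [3, 4, 1] (same object as result1, result2)
`print(result1)` → prints [3, 4, 1]
`print(result2)` → prints [3, 4, 1]
`print(result3)` → prints [3, 4, 1]
`print(result1 is result2)` → prints True

Answer:
[3, 4, 1]
[3, 4, 1]
[3, 4, 1]
True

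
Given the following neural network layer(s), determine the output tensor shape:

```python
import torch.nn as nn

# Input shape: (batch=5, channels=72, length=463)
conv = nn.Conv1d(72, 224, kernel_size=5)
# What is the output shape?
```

Input: (5, 72, 463) -> Output: (5, 224, 459)

Answer: (5, 224, 459)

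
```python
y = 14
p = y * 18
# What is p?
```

Trace:
`y = 14` → y = 14
`p = y * 18` → p = 252
So p = 252

Answer: 252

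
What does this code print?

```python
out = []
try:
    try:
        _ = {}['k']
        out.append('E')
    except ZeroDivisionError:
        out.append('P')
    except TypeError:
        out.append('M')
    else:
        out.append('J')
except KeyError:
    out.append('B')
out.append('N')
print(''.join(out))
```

Execution trace: 'B' (outer except KeyError) → 'N' (after the try/except). Output: BN

Answer: BN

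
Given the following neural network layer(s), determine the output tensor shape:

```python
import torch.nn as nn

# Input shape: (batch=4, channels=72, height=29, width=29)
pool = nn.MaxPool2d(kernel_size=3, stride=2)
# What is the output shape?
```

Input: (4, 72, 29, 29) -> Output: (4, 72, 14, 14)

Answer: (4, 72, 14, 14)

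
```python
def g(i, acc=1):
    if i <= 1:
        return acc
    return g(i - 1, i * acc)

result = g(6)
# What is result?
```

Accumulator trace (n, acc): (6, 1) -> (5, 6) -> (4, 30) -> (3, 120) -> (2, 360) -> (1, 720) -> return 720

Answer: 720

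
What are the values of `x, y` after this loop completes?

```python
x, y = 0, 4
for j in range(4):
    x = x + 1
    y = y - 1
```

x goes 0→4, y goes 4→0
`x, y` takes the values: (0, 4) → (1, 4) → (1, 3) → (2, 3) → (2, 2) → (3, 2) → (3, 1) → (4, 1) → (4, 0)

Answer: 4, 0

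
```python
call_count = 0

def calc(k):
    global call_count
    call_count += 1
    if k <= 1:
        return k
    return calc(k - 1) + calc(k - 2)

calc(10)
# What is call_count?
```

Calls(k) = 1 + Calls(k-1) + Calls(k-2); Calls(0)=Calls(1)=1. For k=10 this gives 177.

Answer: 177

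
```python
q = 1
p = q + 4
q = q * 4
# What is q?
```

Trace:
`q = 1` → q = 1
`p = q + 4` → p = 5
`q = q * 4` → q = 4
So q = 4

Answer: 4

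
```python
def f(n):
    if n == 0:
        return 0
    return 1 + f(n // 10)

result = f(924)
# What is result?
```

Count of digits of 924: 3

Answer: 3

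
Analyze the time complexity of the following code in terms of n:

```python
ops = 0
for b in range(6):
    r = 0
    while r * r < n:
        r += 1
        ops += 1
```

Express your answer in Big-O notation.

Each loop level contributes: 1 × √n. Multiplying the contributions gives O(√n).

Answer: O(√n)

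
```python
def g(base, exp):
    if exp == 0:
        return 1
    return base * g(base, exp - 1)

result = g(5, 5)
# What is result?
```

g(5, 5) = 5 * 5 * 5 * 5 * 5 = 3125

Answer: 3125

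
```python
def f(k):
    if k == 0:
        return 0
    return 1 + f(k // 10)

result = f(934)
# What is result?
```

Count of digits of 934: 3

Answer: 3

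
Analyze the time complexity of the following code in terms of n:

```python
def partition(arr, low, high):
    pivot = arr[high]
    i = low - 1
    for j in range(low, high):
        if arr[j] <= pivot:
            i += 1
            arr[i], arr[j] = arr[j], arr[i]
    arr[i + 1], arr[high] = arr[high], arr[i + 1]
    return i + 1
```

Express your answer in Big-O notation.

This is Lomuto partition (single pass over [low, high), where n = high - low). Time complexity: O(n).

Answer: O(n)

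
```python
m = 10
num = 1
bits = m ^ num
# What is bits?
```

Trace:
`m = 10` → m = 10
`num = 1` → num = 1
`bits = m ^ num` → bits = 11
So bits = 11

Answer: 11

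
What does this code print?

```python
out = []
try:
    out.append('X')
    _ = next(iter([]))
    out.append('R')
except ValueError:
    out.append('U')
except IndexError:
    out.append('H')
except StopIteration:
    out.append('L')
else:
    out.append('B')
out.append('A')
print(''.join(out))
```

Execution trace: 'X' (try body) → 'L' (except StopIteration) → 'A' (after the try/except). Output: XLA

Answer: XLA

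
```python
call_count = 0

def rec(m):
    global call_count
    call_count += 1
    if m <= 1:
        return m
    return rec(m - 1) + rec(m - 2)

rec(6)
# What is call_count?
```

Calls(m) = 1 + Calls(m-1) + Calls(m-2); Calls(0)=Calls(1)=1. For m=6 this gives 25.

Answer: 25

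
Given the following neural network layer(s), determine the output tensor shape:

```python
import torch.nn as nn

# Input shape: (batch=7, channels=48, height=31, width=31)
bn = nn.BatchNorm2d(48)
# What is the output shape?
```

Input: (7, 48, 31, 31) -> Output: (7, 48, 31, 31)

Answer: (7, 48, 31, 31)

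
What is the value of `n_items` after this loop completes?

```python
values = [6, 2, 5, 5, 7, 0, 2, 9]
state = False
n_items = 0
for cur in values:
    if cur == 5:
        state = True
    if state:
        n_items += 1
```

Count elements after first 5 in [6, 2, 5, 5, 7, 0, 2, 9]
`n_items` takes the values: 0 → 1 → 2 → 3 → 4 → 5 → 6

Answer: 6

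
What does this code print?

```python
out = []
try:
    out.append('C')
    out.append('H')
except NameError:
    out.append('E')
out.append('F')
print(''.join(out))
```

Execution trace: 'C' (try body) → 'H' (try body, no exception) → 'F' (after the try/except). Output: CHF

Answer: CHF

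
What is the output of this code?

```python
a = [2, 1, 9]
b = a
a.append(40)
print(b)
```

Key concept: basic list aliasing.
Step by step:
`a = [2, 1, 9]` → a = [2, 1, 9]
`b = a` → b = [2, 1, 9] (same object as a)
`a.append(40)` → a = [2, 1, 9, 40] (same object as b); b = [2, 1, 9, 40] (same object as a)
`print(b)` → prints [2, 1, 9, 40]

Answer: [2, 1, 9, 40]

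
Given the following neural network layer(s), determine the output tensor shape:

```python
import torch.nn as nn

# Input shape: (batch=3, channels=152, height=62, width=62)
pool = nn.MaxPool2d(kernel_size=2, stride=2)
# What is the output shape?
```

Input: (3, 152, 62, 62) -> Output: (3, 152, 31, 31)

Answer: (3, 152, 31, 31)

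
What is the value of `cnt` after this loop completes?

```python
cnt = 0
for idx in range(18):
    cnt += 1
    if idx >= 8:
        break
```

Loop breaks when idx reaches 8, cnt is 9
`cnt` takes the values: 0 → 1 → 2 → 3 → 4 → 5 → 6 → 7 → 8 → 9

Answer: 9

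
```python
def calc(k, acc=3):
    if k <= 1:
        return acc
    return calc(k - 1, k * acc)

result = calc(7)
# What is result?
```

Accumulator trace (n, acc): (7, 3) -> (6, 21) -> (5, 126) -> (4, 630) -> (3, 2520) -> (2, 7560) -> (1, 15120) -> return 15120

Answer: 15120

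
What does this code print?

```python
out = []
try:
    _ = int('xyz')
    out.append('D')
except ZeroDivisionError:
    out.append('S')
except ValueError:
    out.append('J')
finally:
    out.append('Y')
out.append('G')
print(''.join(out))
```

Execution trace: 'J' (except ValueError) → 'Y' (finally) → 'G' (after the try/except). Output: JYG

Answer: JYG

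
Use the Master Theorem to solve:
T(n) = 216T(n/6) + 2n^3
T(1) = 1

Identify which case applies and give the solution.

a=216, b=6, f(n)=2n^3. log_6(216) = 3. Since c=3 = 3, Case 2 applies: T(n) = Θ(n^log_b(a) · log n) = O(n^3 log n).

Answer: O(n^3 log n) - Case 2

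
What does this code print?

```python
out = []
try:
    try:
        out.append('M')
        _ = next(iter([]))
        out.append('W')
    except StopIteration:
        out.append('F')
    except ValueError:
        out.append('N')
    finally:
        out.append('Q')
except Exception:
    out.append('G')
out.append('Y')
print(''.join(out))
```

Execution trace: 'M' (inner try body) → 'F' (inner except StopIteration) → 'Q' (inner finally) → 'Y' (after the try/except). Output: MFQY

Answer: MFQY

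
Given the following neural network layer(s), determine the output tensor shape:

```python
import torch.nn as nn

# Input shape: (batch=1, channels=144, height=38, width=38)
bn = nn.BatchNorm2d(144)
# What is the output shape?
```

Input: (1, 144, 38, 38) -> Output: (1, 144, 38, 38)

Answer: (1, 144, 38, 38)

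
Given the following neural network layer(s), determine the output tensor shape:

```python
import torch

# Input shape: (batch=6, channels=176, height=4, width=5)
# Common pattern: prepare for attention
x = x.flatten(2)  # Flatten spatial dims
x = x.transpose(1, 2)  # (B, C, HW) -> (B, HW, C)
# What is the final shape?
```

Input: (6, 176, 4, 5) -> after flatten(2): (6, 176, 20) -> Output: (6, 20, 176)

Answer: (6, 20, 176)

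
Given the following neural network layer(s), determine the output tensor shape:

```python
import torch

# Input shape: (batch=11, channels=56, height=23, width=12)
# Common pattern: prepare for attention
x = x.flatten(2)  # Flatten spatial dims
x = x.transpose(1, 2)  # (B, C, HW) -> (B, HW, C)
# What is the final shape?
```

Input: (11, 56, 23, 12) -> after flatten(2): (11, 56, 276) -> Output: (11, 276, 56)

Answer: (11, 276, 56)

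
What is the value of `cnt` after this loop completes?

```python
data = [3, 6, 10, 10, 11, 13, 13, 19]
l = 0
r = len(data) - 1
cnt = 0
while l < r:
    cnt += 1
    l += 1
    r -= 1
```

Iterations until pointers meet (list length 8)
`cnt` takes the values: 0 → 1 → 2 → 3 → 4

Answer: 4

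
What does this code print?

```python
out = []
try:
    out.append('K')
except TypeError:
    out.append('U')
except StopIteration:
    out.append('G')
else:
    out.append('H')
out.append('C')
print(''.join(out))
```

Execution trace: 'K' (try body, no exception) → 'H' (else) → 'C' (after the try/except). Output: KHC

Answer: KHC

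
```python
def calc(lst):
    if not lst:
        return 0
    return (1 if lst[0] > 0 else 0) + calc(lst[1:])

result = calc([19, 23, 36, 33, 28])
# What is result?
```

Count of positive elements in [19, 23, 36, 33, 28] = 5

Answer: 5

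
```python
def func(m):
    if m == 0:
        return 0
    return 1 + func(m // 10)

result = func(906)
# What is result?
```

Count of digits of 906: 3

Answer: 3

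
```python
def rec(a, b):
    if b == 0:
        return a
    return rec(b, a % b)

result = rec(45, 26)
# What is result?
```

rec(45, 26) -> rec(26, 19) -> rec(19, 7) -> rec(7, 5) -> rec(5, 2) -> rec(2, 1) -> rec(1, 0) -> 1

Answer: 1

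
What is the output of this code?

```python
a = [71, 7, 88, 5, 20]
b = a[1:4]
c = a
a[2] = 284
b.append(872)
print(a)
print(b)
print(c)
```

Key concept: slice vs alias.
Step by step:
`a = [71, 7, 88, 5, 20]` → a = [71, 7, 88, 5, 20]
`b = a[1:4]` → b = [7, 88, 5]
`c = a` → c = [71, 7, 88, 5, 20] (same object as a)
`a[2] = 284` → a = [71, 7, 284, 5, 20] (same object as c); c = [71, 7, 284, 5, 20] (same object as a)
`b.append(872)` → b = [7, 88, 5, 872]
`print(a)` → prints [71, 7, 284, 5, 20]
`print(b)` → prints [7, 88, 5, 872]
`print(c)` → prints [71, 7, 284, 5, 20]

Answer:
[71, 7, 284, 5, 20]
[7, 88, 5, 872]
[71, 7, 284, 5, 20]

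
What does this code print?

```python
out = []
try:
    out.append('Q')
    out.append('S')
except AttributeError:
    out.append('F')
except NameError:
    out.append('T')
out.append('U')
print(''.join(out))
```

Execution trace: 'Q' (try body) → 'S' (try body, no exception) → 'U' (after the try/except). Output: QSU

Answer: QSU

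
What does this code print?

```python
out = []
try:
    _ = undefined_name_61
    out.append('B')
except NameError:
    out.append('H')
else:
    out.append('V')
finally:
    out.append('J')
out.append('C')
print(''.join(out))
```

Execution trace: 'H' (except NameError) → 'J' (finally) → 'C' (after the try/except). Output: HJC

Answer: HJC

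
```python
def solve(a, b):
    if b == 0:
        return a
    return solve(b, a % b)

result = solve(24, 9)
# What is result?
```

solve(24, 9) -> solve(9, 6) -> solve(6, 3) -> solve(3, 0) -> 3

Answer: 3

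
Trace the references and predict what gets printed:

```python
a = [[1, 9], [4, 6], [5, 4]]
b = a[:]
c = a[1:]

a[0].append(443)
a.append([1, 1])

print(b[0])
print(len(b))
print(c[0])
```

Key concept: slice with nested mutation.
Step by step:
`a = [[1, 9], [4, 6], [5, 4]]` → a = [[1, 9], [4, 6], [5, 4]]
`b = a[:]` → b = [[1, 9], [4, 6], [5, 4]]
`c = a[1:]` → c = [[4, 6], [5, 4]]
`a[0].append(443)` → a = [[1, 9, 443], [4, 6], [5, 4]]; b = [[1, 9, 443], [4, 6], [5, 4]]
`a.append([1, 1])` → a = [[1, 9, 443], [4, 6], [5, 4], [1, 1]]
`print(b[0])` → prints [1, 9, 443]
`print(len(b))` → prints 3
`print(c[0])` → prints [4, 6]

Answer:
[1, 9, 443]
3
[4, 6]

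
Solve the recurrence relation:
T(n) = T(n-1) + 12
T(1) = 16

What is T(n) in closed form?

Unrolling: T(n) = T(1) + 12·(n-1) = 16 + 12(n-1) = 12n + 4.

Answer: T(n) = 12n + 4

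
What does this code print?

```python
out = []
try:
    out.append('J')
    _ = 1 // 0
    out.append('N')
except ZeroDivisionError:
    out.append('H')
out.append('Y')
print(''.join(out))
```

Execution trace: 'J' (try body) → 'H' (except ZeroDivisionError) → 'Y' (after the try/except). Output: JHY

Answer: JHY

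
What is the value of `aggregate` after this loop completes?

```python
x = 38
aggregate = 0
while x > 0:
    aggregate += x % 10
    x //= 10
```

Sum digits of 38
`aggregate` takes the values: 0 → 8 → 11

Answer: 11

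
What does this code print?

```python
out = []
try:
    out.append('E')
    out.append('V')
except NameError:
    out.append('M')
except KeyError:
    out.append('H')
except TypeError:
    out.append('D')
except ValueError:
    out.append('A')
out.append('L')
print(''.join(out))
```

Execution trace: 'E' (try body) → 'V' (try body, no exception) → 'L' (after the try/except). Output: EVL

Answer: EVL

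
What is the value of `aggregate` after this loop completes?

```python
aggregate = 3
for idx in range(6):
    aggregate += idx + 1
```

Start at 3, add 1 to 6 = 24
`aggregate` takes the values: 3 → 4 → 6 → 9 → 13 → 18 → 24

Answer: 24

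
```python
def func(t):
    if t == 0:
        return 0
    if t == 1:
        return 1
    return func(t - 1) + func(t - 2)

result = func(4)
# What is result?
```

Build up from base cases: func(0)=0, func(1)=1, func(2)=1, func(3)=2, func(4)=3

Answer: 3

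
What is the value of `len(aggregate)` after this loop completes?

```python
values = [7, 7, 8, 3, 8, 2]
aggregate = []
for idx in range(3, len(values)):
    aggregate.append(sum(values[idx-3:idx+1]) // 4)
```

Number of 4-element averages
`aggregate` takes the values: [] → [6] → [6, 6] → [6, 6, 5]
So `len(aggregate)` = 3

Answer: 3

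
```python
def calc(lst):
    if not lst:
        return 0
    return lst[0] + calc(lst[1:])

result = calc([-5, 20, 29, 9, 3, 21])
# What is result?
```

(-5) + 20 + 29 + 9 + 3 + 21 + 0 = 77

Answer: 77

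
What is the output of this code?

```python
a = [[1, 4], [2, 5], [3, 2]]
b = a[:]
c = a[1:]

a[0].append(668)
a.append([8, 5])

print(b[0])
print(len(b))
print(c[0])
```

Key concept: slice with nested mutation.
Step by step:
`a = [[1, 4], [2, 5], [3, 2]]` → a = [[1, 4], [2, 5], [3, 2]]
`b = a[:]` → b = [[1, 4], [2, 5], [3, 2]]
`c = a[1:]` → c = [[2, 5], [3, 2]]
`a[0].append(668)` → a = [[1, 4, 668], [2, 5], [3, 2]]; b = [[1, 4, 668], [2, 5], [3, 2]]
`a.append([8, 5])` → a = [[1, 4, 668], [2, 5], [3, 2], [8, 5]]
`print(b[0])` → prints [1, 4, 668]
`print(len(b))` → prints 3
`print(c[0])` → prints [2, 5]

Answer:
[1, 4, 668]
3
[2, 5]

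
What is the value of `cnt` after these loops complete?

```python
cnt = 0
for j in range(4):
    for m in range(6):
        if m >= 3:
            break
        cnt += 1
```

Inner breaks at 3, outer runs 4 times
`cnt` takes the values: 0 → 1 → 2 → 3 → 4 → 5 → 6 → 7 → 8 → 9 → 10 → 11 → 12

Answer: 12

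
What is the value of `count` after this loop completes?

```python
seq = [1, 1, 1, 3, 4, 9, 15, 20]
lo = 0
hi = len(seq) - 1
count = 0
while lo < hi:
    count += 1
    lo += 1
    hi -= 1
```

Iterations until pointers meet (list length 8)
`count` takes the values: 0 → 1 → 2 → 3 → 4

Answer: 4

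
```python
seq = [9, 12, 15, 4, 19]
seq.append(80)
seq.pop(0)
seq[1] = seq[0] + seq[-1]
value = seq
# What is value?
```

Trace:
`seq = [9, 12, 15, 4, 19]` → seq = [9, 12, 15, 4, 19]
`seq.append(80)` → seq = [9, 12, 15, 4, 19, 80]
`seq.pop(0)` → seq = [12, 15, 4, 19, 80]
`seq[1] = seq[0] + seq[-1]` → seq = [12, 92, 4, 19, 80]
`value = seq` → value = [12, 92, 4, 19, 80]
So value = [12, 92, 4, 19, 80]

Answer: [12, 92, 4, 19, 80]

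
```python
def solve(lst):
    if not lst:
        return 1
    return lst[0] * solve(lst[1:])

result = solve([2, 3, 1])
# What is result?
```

Product over [2, 3, 1] = 2 * 3 * 1 = 6

Answer: 6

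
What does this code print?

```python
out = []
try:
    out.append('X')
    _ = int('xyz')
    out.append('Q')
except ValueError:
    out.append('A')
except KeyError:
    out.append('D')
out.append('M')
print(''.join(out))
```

Execution trace: 'X' (try body) → 'A' (except ValueError) → 'M' (after the try/except). Output: XAM

Answer: XAM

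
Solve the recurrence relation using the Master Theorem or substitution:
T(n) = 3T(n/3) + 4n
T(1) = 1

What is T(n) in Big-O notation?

By Master Theorem: a=3, b=3, f(n)=4n. Since log_3(3) = 1 and f(n) = Θ(n^1), Case 2 applies. T(n) = O(n log n).

Answer: O(n log n)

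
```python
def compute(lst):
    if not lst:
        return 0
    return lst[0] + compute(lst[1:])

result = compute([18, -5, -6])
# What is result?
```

18 + (-5) + (-6) + 0 = 7

Answer: 7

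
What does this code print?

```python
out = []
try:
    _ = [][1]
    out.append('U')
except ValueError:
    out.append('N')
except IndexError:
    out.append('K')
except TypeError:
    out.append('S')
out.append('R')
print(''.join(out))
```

Execution trace: 'K' (except IndexError) → 'R' (after the try/except). Output: KR

Answer: KR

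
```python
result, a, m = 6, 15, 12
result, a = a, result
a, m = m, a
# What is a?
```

Trace:
`result, a, m = 6, 15, 12` → result = 6; a = 15; m = 12
`result, a = a, result` → result = 15; a = 6
`a, m = m, a` → a = 12; m = 6
So a = 12

Answer: 12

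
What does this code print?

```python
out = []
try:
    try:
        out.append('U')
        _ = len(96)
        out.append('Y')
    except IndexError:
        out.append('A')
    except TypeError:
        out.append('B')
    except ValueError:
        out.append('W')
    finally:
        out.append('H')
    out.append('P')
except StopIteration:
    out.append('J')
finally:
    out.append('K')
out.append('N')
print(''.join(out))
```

Execution trace: 'U' (inner try body) → 'B' (inner except TypeError) → 'H' (inner finally) → 'P' (try body, no exception) → 'K' (finally) → 'N' (after the try/except). Output: UBHPKN

Answer: UBHPKN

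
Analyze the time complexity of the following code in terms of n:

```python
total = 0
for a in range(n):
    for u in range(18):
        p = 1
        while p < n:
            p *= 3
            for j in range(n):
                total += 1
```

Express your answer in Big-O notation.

Each loop level contributes: n × 1 × log n × n. Multiplying the contributions gives O(n^2 log n).

Answer: O(n^2 log n)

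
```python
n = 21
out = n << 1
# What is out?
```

Trace:
`n = 21` → n = 21
`out = n << 1` → out = 42
So out = 42

Answer: 42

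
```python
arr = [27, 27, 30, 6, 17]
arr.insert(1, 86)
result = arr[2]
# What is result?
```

Trace:
`arr = [27, 27, 30, 6, 17]` → arr = [27, 27, 30, 6, 17]
`arr.insert(1, 86)` → arr = [27, 86, 27, 30, 6, 17]
`result = arr[2]` → result = 27
So result = 27

Answer: 27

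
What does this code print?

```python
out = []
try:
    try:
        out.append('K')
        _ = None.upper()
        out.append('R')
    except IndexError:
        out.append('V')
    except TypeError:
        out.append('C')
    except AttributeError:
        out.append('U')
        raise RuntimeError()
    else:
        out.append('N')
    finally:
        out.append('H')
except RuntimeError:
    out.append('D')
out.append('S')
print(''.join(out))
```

Execution trace: 'K' (inner try body) → 'U' (inner except AttributeError) → 'H' (inner finally) → 'D' (outer except RuntimeError) → 'S' (after the try/except). Output: KUHDS

Answer: KUHDS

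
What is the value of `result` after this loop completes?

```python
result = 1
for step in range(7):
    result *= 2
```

2^7 = 128
`result` takes the values: 1 → 2 → 4 → 8 → 16 → 32 → 64 → 128

Answer: 128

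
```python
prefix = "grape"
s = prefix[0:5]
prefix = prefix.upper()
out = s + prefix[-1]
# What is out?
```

Trace:
`prefix = "grape"` → prefix = 'grape'
`s = prefix[0:5]` → s = 'grape'
`prefix = prefix.upper()` → prefix = 'GRAPE'
`out = s + prefix[-1]` → out = 'grapeE'
So out = 'grapeE'

Answer: 'grapeE'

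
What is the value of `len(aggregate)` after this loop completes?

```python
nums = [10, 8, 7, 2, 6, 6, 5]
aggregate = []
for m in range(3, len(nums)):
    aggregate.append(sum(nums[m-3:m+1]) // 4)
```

Number of 4-element averages
`aggregate` takes the values: [] → [6] → [6, 5] → [6, 5, 5] → [6, 5, 5, 4]
So `len(aggregate)` = 4

Answer: 4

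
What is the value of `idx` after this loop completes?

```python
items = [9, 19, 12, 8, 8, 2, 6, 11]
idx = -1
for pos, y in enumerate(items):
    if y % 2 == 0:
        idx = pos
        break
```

First even number index in [9, 19, 12, 8, 8, 2, 6, 11]
`idx` takes the values: -1 → 2

Answer: 2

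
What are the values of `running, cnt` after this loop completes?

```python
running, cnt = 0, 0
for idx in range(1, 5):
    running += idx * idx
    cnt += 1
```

Sum of squares and count
`running, cnt` takes the values: (0, 0) → (1, 0) → (1, 1) → (5, 1) → (5, 2) → (14, 2) → (14, 3) → (30, 3) → (30, 4)

Answer: 30, 4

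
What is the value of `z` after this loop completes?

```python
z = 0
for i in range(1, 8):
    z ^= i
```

XOR of 1 to 7
`z` takes the values: 0 → 1 → 3 → 0 → 4 → 1 → 7 → 0

Answer: 0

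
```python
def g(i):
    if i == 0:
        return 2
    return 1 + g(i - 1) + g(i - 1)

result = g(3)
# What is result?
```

g(i) = 1 + 2·g(i-1), g(0)=2. Closed form: (2+1)·2^3 - 1 = 23.

Answer: 23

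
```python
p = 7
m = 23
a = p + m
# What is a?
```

Trace:
`p = 7` → p = 7
`m = 23` → m = 23
`a = p + m` → a = 30
So a = 30

Answer: 30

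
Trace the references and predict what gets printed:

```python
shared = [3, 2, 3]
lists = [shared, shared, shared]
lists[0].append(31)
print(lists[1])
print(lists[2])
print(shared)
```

Key concept: list of same reference.
Step by step:
`shared = [3, 2, 3]` → shared = [3, 2, 3]
`lists = [shared, shared, shared]` → lists = [[3, 2, 3], [3, 2, 3], [3, 2, 3]]
`lists[0].append(31)` → shared = [3, 2, 3, 31]; lists = [[3, 2, 3, 31], [3, 2, 3, 31], [3, 2, 3, 31]]
`print(lists[1])` → prints [3, 2, 3, 31]
`print(lists[2])` → prints [3, 2, 3, 31]
`print(shared)` → prints [3, 2, 3, 31]

Answer:
[3, 2, 3, 31]
[3, 2, 3, 31]
[3, 2, 3, 31]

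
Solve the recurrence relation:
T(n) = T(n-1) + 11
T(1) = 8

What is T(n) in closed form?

Unrolling: T(n) = T(1) + 11·(n-1) = 8 + 11(n-1) = 11n - 3.

Answer: T(n) = 11n - 3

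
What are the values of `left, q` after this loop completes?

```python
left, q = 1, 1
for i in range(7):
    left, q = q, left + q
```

Fibonacci: after 7 iterations
`left, q` takes the values: (1, 1) → (1, 2) → (2, 3) → (3, 5) → (5, 8) → (8, 13) → (13, 21) → (21, 34)

Answer: 21, 34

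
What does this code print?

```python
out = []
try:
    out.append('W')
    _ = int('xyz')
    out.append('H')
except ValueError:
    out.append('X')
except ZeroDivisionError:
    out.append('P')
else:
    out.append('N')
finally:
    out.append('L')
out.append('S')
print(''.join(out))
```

Execution trace: 'W' (try body) → 'X' (except ValueError) → 'L' (finally) → 'S' (after the try/except). Output: WXLS

Answer: WXLS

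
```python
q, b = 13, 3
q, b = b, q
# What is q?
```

Trace:
`q, b = 13, 3` → q = 13; b = 3
`q, b = b, q` → q = 3; b = 13
So q = 3

Answer: 3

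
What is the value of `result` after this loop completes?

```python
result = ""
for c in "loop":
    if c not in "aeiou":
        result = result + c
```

Remove vowels from 'loop'
`result` takes the values: "" → "l" → "lp"

Answer: "lp"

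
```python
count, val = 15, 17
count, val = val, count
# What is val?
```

Trace:
`count, val = 15, 17` → count = 15; val = 17
`count, val = val, count` → count = 17; val = 15
So val = 15

Answer: 15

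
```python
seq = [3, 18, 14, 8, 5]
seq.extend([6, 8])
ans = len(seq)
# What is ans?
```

Trace:
`seq = [3, 18, 14, 8, 5]` → seq = [3, 18, 14, 8, 5]
`seq.extend([6, 8])` → seq = [3, 18, 14, 8, 5, 6, 8]
`ans = len(seq)` → ans = 7
So ans = 7

Answer: 7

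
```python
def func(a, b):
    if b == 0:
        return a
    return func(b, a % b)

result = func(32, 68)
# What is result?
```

func(32, 68) -> func(68, 32) -> func(32, 4) -> func(4, 0) -> 4

Answer: 4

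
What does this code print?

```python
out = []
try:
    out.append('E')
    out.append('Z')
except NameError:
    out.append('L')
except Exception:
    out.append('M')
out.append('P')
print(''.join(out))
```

Execution trace: 'E' (try body) → 'Z' (try body, no exception) → 'P' (after the try/except). Output: EZP

Answer: EZP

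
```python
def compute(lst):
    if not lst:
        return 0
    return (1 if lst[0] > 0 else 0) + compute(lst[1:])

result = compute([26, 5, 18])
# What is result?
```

Count of positive elements in [26, 5, 18] = 3

Answer: 3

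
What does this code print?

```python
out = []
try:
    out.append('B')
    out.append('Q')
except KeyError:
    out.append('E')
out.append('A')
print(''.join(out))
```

Execution trace: 'B' (try body) → 'Q' (try body, no exception) → 'A' (after the try/except). Output: BQA

Answer: BQA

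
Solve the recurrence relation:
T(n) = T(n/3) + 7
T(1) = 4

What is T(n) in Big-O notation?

Each step divides n by 3 and adds 7. After log_3(n) steps we reach T(1)=4. So T(n) = 7·log_3(n) + 4 = O(log n).

Answer: O(log n)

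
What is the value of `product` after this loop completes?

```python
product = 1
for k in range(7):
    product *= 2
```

2^7 = 128
`product` takes the values: 1 → 2 → 4 → 8 → 16 → 32 → 64 → 128

Answer: 128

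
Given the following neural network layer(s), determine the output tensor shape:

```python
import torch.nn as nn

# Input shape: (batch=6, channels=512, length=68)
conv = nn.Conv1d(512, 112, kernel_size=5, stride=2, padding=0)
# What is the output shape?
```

Input: (6, 512, 68) -> Output: (6, 112, 32)

Answer: (6, 112, 32)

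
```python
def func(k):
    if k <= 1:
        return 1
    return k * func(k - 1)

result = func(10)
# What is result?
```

func(10) = 10 * 9 * 8 * 7 * 6 * 5 * 4 * 3 * 2 * 1 = 3628800

Answer: 3628800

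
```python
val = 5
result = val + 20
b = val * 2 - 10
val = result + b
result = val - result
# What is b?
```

Trace:
`val = 5` → val = 5
`result = val + 20` → result = 25
`b = val * 2 - 10` → b = 0
`val = result + b` → val = 25
`result = val - result` → result = 0
So b = 0

Answer: 0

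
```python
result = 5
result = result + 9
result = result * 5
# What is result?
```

Trace:
`result = 5` → result = 5
`result = result + 9` → result = 14
`result = result * 5` → result = 70
So result = 70

Answer: 70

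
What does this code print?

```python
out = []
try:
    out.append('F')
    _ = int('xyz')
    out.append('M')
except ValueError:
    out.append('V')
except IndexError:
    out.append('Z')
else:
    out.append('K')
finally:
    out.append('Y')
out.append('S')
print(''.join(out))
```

Execution trace: 'F' (try body) → 'V' (except ValueError) → 'Y' (finally) → 'S' (after the try/except). Output: FVYS

Answer: FVYS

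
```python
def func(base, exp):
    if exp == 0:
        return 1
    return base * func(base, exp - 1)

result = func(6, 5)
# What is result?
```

func(6, 5) = 6 * 6 * 6 * 6 * 6 = 7776

Answer: 7776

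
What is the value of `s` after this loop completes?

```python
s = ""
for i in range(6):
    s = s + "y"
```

Repeat 'y' 6 times
`s` takes the values: "" → "y" → "yy" → "yyy" → "yyyy" → "yyyyy" → "yyyyyy"

Answer: "yyyyyy"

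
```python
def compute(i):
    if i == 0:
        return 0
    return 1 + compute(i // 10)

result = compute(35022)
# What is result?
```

Count of digits of 35022: 5

Answer: 5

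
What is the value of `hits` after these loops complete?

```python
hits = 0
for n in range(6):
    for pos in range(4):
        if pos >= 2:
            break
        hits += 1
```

Inner breaks at 2, outer runs 6 times
`hits` takes the values: 0 → 1 → 2 → 3 → 4 → 5 → 6 → 7 → 8 → 9 → 10 → 11 → 12

Answer: 12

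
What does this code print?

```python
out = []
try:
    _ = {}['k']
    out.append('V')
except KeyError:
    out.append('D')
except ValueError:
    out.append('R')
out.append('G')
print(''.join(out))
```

Execution trace: 'D' (except KeyError) → 'G' (after the try/except). Output: DG

Answer: DG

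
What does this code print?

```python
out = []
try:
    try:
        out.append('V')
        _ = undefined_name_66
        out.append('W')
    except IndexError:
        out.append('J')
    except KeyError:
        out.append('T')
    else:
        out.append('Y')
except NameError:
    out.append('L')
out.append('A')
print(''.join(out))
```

Execution trace: 'V' (try body) → 'L' (outer except NameError) → 'A' (after the try/except). Output: VLA

Answer: VLA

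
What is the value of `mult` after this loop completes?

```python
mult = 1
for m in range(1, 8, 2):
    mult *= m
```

Product of 1, 3, 5, ... up to 7
`mult` takes the values: 1 → 3 → 15 → 105

Answer: 105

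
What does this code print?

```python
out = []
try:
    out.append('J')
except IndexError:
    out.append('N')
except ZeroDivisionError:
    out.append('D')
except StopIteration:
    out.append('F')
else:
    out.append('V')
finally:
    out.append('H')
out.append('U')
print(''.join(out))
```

Execution trace: 'J' (try body, no exception) → 'V' (else) → 'H' (finally) → 'U' (after the try/except). Output: JVHU

Answer: JVHU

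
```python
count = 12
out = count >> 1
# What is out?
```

Trace:
`count = 12` → count = 12
`out = count >> 1` → out = 6
So out = 6

Answer: 6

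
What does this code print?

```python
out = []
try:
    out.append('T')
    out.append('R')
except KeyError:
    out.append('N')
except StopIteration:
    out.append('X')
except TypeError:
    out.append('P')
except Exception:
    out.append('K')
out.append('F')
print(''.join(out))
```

Execution trace: 'T' (try body) → 'R' (try body, no exception) → 'F' (after the try/except). Output: TRF

Answer: TRF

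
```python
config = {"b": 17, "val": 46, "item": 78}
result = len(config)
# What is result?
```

Trace:
`config = {"b": 17, "val": 46, "item": 78}` → config = {'b': 17, 'val': 46, 'item': 78}
`result = len(config)` → result = 3
So result = 3

Answer: 3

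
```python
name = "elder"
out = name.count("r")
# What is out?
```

Trace:
`name = "elder"` → name = 'elder'
`out = name.count("r")` → out = 1
So out = 1

Answer: 1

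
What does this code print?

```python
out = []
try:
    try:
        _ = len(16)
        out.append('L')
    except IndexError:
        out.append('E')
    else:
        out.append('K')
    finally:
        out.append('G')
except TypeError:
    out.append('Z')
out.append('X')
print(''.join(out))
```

Execution trace: 'G' (finally) → 'Z' (outer except TypeError) → 'X' (after the try/except). Output: GZX

Answer: GZX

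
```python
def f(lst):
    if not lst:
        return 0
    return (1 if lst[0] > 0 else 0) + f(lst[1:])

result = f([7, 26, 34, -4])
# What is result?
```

Count of positive elements in [7, 26, 34, -4] = 3

Answer: 3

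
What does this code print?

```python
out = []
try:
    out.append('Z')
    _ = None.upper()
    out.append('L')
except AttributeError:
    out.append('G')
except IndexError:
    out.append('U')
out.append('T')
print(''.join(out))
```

Execution trace: 'Z' (try body) → 'G' (except AttributeError) → 'T' (after the try/except). Output: ZGT

Answer: ZGT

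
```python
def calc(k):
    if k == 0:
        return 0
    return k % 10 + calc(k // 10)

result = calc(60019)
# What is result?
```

Sum of digits of 60019: 9 + 1 + 0 + 0 + 6 = 16

Answer: 16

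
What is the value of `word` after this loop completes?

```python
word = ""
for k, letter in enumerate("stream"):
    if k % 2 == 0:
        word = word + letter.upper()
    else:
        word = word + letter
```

Uppercase even positions in 'stream'
`word` takes the values: "" → "S" → "St" → "StR" → "StRe" → "StReA" → "StReAm"

Answer: "StReAm"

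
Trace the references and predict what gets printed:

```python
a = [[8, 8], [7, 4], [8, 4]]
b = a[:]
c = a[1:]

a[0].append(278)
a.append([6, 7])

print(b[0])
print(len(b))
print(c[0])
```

Key concept: slice with nested mutation.
Step by step:
`a = [[8, 8], [7, 4], [8, 4]]` → a = [[8, 8], [7, 4], [8, 4]]
`b = a[:]` → b = [[8, 8], [7, 4], [8, 4]]
`c = a[1:]` → c = [[7, 4], [8, 4]]
`a[0].append(278)` → a = [[8, 8, 278], [7, 4], [8, 4]]; b = [[8, 8, 278], [7, 4], [8, 4]]
`a.append([6, 7])` → a = [[8, 8, 278], [7, 4], [8, 4], [6, 7]]
`print(b[0])` → prints [8, 8, 278]
`print(len(b))` → prints 3
`print(c[0])` → prints [7, 4]

Answer:
[8, 8, 278]
3
[7, 4]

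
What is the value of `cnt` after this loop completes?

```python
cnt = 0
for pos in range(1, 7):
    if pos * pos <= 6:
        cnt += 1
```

Count numbers where pos² ≤ 6
`cnt` takes the values: 0 → 1 → 2

Answer: 2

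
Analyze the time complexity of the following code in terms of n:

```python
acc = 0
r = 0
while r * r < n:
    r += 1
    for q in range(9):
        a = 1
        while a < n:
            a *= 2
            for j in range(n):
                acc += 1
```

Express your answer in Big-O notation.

Each loop level contributes: √n × 1 × log n × n. Multiplying the contributions gives O(n√n log n).

Answer: O(n√n log n)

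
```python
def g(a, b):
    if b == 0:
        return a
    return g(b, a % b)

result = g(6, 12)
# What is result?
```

g(6, 12) -> g(12, 6) -> g(6, 0) -> 6

Answer: 6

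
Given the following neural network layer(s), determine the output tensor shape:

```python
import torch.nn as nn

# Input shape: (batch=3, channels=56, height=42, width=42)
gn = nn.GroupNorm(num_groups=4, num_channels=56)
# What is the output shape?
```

Input: (3, 56, 42, 42) -> Output: (3, 56, 42, 42)

Answer: (3, 56, 42, 42)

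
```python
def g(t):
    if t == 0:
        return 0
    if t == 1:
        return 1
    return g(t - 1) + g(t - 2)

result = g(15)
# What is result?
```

Build up from base cases: g(0)=0, g(1)=1, g(2)=1, g(3)=2, g(4)=3, g(5)=5, g(6)=8, ..., g(15)=610

Answer: 610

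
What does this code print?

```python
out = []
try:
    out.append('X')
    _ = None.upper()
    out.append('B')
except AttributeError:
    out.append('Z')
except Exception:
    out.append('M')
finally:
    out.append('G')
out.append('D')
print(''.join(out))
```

Execution trace: 'X' (try body) → 'Z' (except AttributeError) → 'G' (finally) → 'D' (after the try/except). Output: XZGD

Answer: XZGD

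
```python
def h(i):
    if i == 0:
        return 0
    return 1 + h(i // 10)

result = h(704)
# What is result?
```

Count of digits of 704: 3

Answer: 3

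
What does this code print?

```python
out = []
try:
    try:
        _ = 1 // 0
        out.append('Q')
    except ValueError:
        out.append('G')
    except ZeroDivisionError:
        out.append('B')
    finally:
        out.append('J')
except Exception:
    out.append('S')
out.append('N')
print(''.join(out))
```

Execution trace: 'B' (inner except ZeroDivisionError) → 'J' (inner finally) → 'N' (after the try/except). Output: BJN

Answer: BJN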